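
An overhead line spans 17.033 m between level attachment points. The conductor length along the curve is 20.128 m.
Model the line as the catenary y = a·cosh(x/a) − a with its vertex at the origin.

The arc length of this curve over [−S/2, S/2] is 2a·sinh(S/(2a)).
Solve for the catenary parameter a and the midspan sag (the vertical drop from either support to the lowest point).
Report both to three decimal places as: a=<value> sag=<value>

a=8.370 sag=4.720

seed: a₀ = √(S³/(24(L−S))) = √(17.033³/(24·3.095)) = 8.156442
iter 1: u=1.044144  f(a)=+1.732e-01  f'(a)=-8.449e-01  a ← 8.156442 − (+1.732e-01/-8.449e-01) = 8.361382
iter 2: u=1.018552  f(a)=+6.741e-03  f'(a)=-7.803e-01  a ← 8.361382 − (+6.741e-03/-7.803e-01) = 8.370021
iter 3: u=1.017500  f(a)=+1.113e-05  f'(a)=-7.777e-01  a ← 8.370021 − (+1.113e-05/-7.777e-01) = 8.370035
iter 4: u=1.017499  f(a)=+3.048e-11  f'(a)=-7.777e-01  a ← 8.370035 − (+3.048e-11/-7.777e-01) = 8.370035
iter 5: u=1.017499  f(a)=+0.000e+00  f'(a)=-7.777e-01  a ← 8.370035 − (+0.000e+00/-7.777e-01) = 8.370035
converged: |Δa| < 1e-12 after 5 iterations
sag = a·(cosh(S/(2a)) − 1) = 8.370035·(cosh(1.017499) − 1) = 4.719716
T_max/T_min = cosh(S/(2a)) = 1.563882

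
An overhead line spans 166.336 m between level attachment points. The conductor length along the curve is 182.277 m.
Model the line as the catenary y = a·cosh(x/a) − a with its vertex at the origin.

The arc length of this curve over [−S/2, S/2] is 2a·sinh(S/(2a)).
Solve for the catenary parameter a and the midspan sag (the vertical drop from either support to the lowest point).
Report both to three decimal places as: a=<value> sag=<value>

a=111.220 sag=32.572

seed: a₀ = √(S³/(24(L−S))) = √(166.336³/(24·15.941)) = 109.677105
iter 1: u=0.758299  f(a)=+4.646e-01  f'(a)=-3.078e-01  a ← 109.677105 − (+4.646e-01/-3.078e-01) = 111.186901
iter 2: u=0.748002  f(a)=+9.768e-03  f'(a)=-2.949e-01  a ← 111.186901 − (+9.768e-03/-2.949e-01) = 111.220022
iter 3: u=0.747779  f(a)=+4.523e-06  f'(a)=-2.947e-01  a ← 111.220022 − (+4.523e-06/-2.947e-01) = 111.220037
iter 4: u=0.747779  f(a)=+9.663e-13  f'(a)=-2.947e-01  a ← 111.220037 − (+9.663e-13/-2.947e-01) = 111.220037
converged: |Δa| < 1e-12 after 4 iterations
sag = a·(cosh(S/(2a)) − 1) = 111.220037·(cosh(0.747779) − 1) = 32.571906
T_max/T_min = cosh(S/(2a)) = 1.292860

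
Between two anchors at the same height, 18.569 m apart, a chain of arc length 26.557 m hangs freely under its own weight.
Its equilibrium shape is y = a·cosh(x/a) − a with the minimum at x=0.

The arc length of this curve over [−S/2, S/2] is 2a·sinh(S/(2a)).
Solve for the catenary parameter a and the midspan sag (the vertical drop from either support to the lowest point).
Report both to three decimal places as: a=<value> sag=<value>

a=6.120 sag=8.501

seed: a₀ = √(S³/(24(L−S))) = √(18.569³/(24·7.988)) = 5.779072
iter 1: u=1.606573  f(a)=+1.097e+00  f'(a)=-3.547e+00  a ← 5.779072 − (+1.097e+00/-3.547e+00) = 6.088224
iter 2: u=1.524993  f(a)=+9.414e-02  f'(a)=-2.962e+00  a ← 6.088224 − (+9.414e-02/-2.962e+00) = 6.120007
iter 3: u=1.517073  f(a)=+8.377e-04  f'(a)=-2.909e+00  a ← 6.120007 − (+8.377e-04/-2.909e+00) = 6.120295
iter 4: u=1.517002  f(a)=+6.765e-08  f'(a)=-2.909e+00  a ← 6.120295 − (+6.765e-08/-2.909e+00) = 6.120295
iter 5: u=1.517002  f(a)=+7.105e-15  f'(a)=-2.909e+00  a ← 6.120295 − (+7.105e-15/-2.909e+00) = 6.120295
converged: |Δa| < 1e-12 after 5 iterations
sag = a·(cosh(S/(2a)) − 1) = 6.120295·(cosh(1.517002) − 1) = 8.500805
T_max/T_min = cosh(S/(2a)) = 2.388954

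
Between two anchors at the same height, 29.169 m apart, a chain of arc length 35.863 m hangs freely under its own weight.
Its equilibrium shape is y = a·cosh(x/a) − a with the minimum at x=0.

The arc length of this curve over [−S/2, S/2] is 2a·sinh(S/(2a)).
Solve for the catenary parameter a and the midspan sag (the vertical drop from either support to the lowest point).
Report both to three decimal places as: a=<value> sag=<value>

seed: a₀ = √(S³/(24(L−S))) = √(29.169³/(24·6.694)) = 12.428933
iter 1: u=1.173431  f(a)=+4.763e-01  f'(a)=-1.233e+00  a ← 12.428933 − (+4.763e-01/-1.233e+00) = 12.815208
iter 2: u=1.138062  f(a)=+2.310e-02  f'(a)=-1.116e+00  a ← 12.815208 − (+2.310e-02/-1.116e+00) = 12.835911
iter 3: u=1.136226  f(a)=+6.051e-05  f'(a)=-1.110e+00  a ← 12.835911 − (+6.051e-05/-1.110e+00) = 12.835965
iter 4: u=1.136222  f(a)=+4.174e-10  f'(a)=-1.110e+00  a ← 12.835965 − (+4.174e-10/-1.110e+00) = 12.835965
iter 5: u=1.136222  f(a)=+0.000e+00  f'(a)=-1.110e+00  a ← 12.835965 − (+0.000e+00/-1.110e+00) = 12.835965
converged: |Δa| < 1e-12 after 5 iterations
sag = a·(cosh(S/(2a)) − 1) = 12.835965·(cosh(1.136222) − 1) = 9.216261
T_max/T_min = cosh(S/(2a)) = 1.718003

a=12.836 sag=9.216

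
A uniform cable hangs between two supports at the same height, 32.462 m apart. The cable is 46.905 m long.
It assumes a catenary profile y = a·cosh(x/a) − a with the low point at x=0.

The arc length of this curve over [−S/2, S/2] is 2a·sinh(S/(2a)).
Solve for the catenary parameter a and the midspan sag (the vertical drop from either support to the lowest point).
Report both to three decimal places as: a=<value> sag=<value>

a=10.539 sag=15.173

seed: a₀ = √(S³/(24(L−S))) = √(32.462³/(24·14.443)) = 9.934101
iter 1: u=1.633867  f(a)=+2.055e+00  f'(a)=-3.762e+00  a ← 9.934101 − (+2.055e+00/-3.762e+00) = 10.480381
iter 2: u=1.548703  f(a)=+1.817e-01  f'(a)=-3.124e+00  a ← 10.480381 − (+1.817e-01/-3.124e+00) = 10.538548
iter 3: u=1.540155  f(a)=+1.724e-03  f'(a)=-3.064e+00  a ← 10.538548 − (+1.724e-03/-3.064e+00) = 10.539111
iter 4: u=1.540073  f(a)=+1.586e-07  f'(a)=-3.064e+00  a ← 10.539111 − (+1.586e-07/-3.064e+00) = 10.539111
iter 5: u=1.540073  f(a)=-7.105e-15  f'(a)=-3.064e+00  a ← 10.539111 − (-7.105e-15/-3.064e+00) = 10.539111
converged: |Δa| < 1e-12 after 5 iterations
sag = a·(cosh(S/(2a)) − 1) = 10.539111·(cosh(1.540073) − 1) = 15.172610
T_max/T_min = cosh(S/(2a)) = 2.439648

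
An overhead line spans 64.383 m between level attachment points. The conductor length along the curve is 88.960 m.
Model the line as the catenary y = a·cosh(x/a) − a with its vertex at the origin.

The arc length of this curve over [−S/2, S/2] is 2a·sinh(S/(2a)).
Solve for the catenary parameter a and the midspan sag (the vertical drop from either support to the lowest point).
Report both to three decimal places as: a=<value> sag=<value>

a=22.396 sag=27.404

seed: a₀ = √(S³/(24(L−S))) = √(64.383³/(24·24.577)) = 21.270944
iter 1: u=1.513403  f(a)=+2.973e+00  f'(a)=-2.885e+00  a ← 21.270944 − (+2.973e+00/-2.885e+00) = 22.301342
iter 2: u=1.443478  f(a)=+2.297e-01  f'(a)=-2.455e+00  a ← 22.301342 − (+2.297e-01/-2.455e+00) = 22.394889
iter 3: u=1.437449  f(a)=+1.624e-03  f'(a)=-2.421e+00  a ← 22.394889 − (+1.624e-03/-2.421e+00) = 22.395560
iter 4: u=1.437405  f(a)=+8.253e-08  f'(a)=-2.420e+00  a ← 22.395560 − (+8.253e-08/-2.420e+00) = 22.395560
iter 5: u=1.437405  f(a)=+0.000e+00  f'(a)=-2.420e+00  a ← 22.395560 − (+0.000e+00/-2.420e+00) = 22.395560
converged: |Δa| < 1e-12 after 5 iterations
sag = a·(cosh(S/(2a)) − 1) = 22.395560·(cosh(1.437405) − 1) = 27.404355
T_max/T_min = cosh(S/(2a)) = 2.223651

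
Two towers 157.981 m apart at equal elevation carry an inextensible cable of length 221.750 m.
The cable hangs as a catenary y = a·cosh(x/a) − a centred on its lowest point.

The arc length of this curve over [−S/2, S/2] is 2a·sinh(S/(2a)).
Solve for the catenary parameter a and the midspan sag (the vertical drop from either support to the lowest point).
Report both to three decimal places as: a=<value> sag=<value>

seed: a₀ = √(S³/(24(L−S))) = √(157.981³/(24·63.769)) = 50.757107
iter 1: u=1.556245  f(a)=+8.183e+00  f'(a)=-3.176e+00  a ← 50.757107 − (+8.183e+00/-3.176e+00) = 53.333258
iter 2: u=1.481074  f(a)=+6.642e-01  f'(a)=-2.680e+00  a ← 53.333258 − (+6.642e-01/-2.680e+00) = 53.581126
iter 3: u=1.474222  f(a)=+5.231e-03  f'(a)=-2.638e+00  a ← 53.581126 − (+5.231e-03/-2.638e+00) = 53.583109
iter 4: u=1.474168  f(a)=+3.301e-07  f'(a)=-2.637e+00  a ← 53.583109 − (+3.301e-07/-2.637e+00) = 53.583109
iter 5: u=1.474168  f(a)=+2.842e-14  f'(a)=-2.637e+00  a ← 53.583109 − (+2.842e-14/-2.637e+00) = 53.583109
converged: |Δa| < 1e-12 after 5 iterations
sag = a·(cosh(S/(2a)) − 1) = 53.583109·(cosh(1.474168) − 1) = 69.560771
T_max/T_min = cosh(S/(2a)) = 2.298185

a=53.583 sag=69.561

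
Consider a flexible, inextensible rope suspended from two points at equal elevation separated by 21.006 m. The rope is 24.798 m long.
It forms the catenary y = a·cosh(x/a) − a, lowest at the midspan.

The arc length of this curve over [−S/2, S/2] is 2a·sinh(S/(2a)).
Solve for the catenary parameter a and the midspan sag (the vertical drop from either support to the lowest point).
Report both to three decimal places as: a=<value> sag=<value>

a=10.355 sag=5.799

seed: a₀ = √(S³/(24(L−S))) = √(21.006³/(24·3.792)) = 10.091954
iter 1: u=1.040730  f(a)=+2.107e-01  f'(a)=-8.361e-01  a ← 10.091954 − (+2.107e-01/-8.361e-01) = 10.344001
iter 2: u=1.015371  f(a)=+8.153e-03  f'(a)=-7.725e-01  a ← 10.344001 − (+8.153e-03/-7.725e-01) = 10.354554
iter 3: u=1.014336  f(a)=+1.329e-05  f'(a)=-7.700e-01  a ← 10.354554 − (+1.329e-05/-7.700e-01) = 10.354572
iter 4: u=1.014335  f(a)=+3.545e-11  f'(a)=-7.700e-01  a ← 10.354572 − (+3.545e-11/-7.700e-01) = 10.354572
iter 5: u=1.014335  f(a)=-3.553e-15  f'(a)=-7.700e-01  a ← 10.354572 − (-3.553e-15/-7.700e-01) = 10.354572
converged: |Δa| < 1e-12 after 5 iterations
sag = a·(cosh(S/(2a)) − 1) = 10.354572·(cosh(1.014335) − 1) = 5.799448
T_max/T_min = cosh(S/(2a)) = 1.560086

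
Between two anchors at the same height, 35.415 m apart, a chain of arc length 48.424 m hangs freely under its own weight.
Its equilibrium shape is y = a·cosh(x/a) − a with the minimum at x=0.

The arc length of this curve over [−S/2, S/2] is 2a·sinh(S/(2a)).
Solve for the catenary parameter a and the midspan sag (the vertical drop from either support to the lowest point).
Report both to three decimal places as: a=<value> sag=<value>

a=12.536 sag=14.729

seed: a₀ = √(S³/(24(L−S))) = √(35.415³/(24·13.009)) = 11.927606
iter 1: u=1.484581  f(a)=+1.511e+00  f'(a)=-2.702e+00  a ← 11.927606 − (+1.511e+00/-2.702e+00) = 12.486981
iter 2: u=1.418077  f(a)=+1.128e-01  f'(a)=-2.312e+00  a ← 12.486981 − (+1.128e-01/-2.312e+00) = 12.535775
iter 3: u=1.412557  f(a)=+7.407e-04  f'(a)=-2.282e+00  a ← 12.535775 − (+7.407e-04/-2.282e+00) = 12.536099
iter 4: u=1.412521  f(a)=+3.240e-08  f'(a)=-2.281e+00  a ← 12.536099 − (+3.240e-08/-2.281e+00) = 12.536099
iter 5: u=1.412521  f(a)=+7.105e-15  f'(a)=-2.281e+00  a ← 12.536099 − (+7.105e-15/-2.281e+00) = 12.536099
converged: |Δa| < 1e-12 after 5 iterations
sag = a·(cosh(S/(2a)) − 1) = 12.536099·(cosh(1.412521) − 1) = 14.728800
T_max/T_min = cosh(S/(2a)) = 2.174911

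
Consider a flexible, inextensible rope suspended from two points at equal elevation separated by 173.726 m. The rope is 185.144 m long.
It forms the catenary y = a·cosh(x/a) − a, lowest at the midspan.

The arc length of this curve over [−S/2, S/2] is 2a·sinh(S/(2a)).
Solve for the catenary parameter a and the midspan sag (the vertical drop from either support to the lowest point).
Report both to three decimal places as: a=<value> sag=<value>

seed: a₀ = √(S³/(24(L−S))) = √(173.726³/(24·11.418)) = 138.323698
iter 1: u=0.627969  f(a)=+2.273e-01  f'(a)=-1.717e-01  a ← 138.323698 − (+2.273e-01/-1.717e-01) = 139.647317
iter 2: u=0.622017  f(a)=+3.303e-03  f'(a)=-1.667e-01  a ← 139.647317 − (+3.303e-03/-1.667e-01) = 139.667128
iter 3: u=0.621929  f(a)=+7.207e-07  f'(a)=-1.667e-01  a ← 139.667128 − (+7.207e-07/-1.667e-01) = 139.667133
iter 4: u=0.621929  f(a)=+2.842e-14  f'(a)=-1.667e-01  a ← 139.667133 − (+2.842e-14/-1.667e-01) = 139.667133
converged: |Δa| < 1e-12 after 4 iterations
sag = a·(cosh(S/(2a)) − 1) = 139.667133·(cosh(0.621929) − 1) = 27.893254
T_max/T_min = cosh(S/(2a)) = 1.199712

a=139.667 sag=27.893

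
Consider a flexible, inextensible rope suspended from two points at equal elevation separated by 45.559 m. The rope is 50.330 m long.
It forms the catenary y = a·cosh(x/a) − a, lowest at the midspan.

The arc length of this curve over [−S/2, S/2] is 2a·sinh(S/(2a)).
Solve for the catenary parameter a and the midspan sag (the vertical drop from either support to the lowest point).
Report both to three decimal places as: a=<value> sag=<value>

a=29.179 sag=9.353

seed: a₀ = √(S³/(24(L−S))) = √(45.559³/(24·4.771)) = 28.737630
iter 1: u=0.792671  f(a)=+1.521e-01  f'(a)=-3.534e-01  a ← 28.737630 − (+1.521e-01/-3.534e-01) = 29.168191
iter 2: u=0.780971  f(a)=+3.487e-03  f'(a)=-3.373e-01  a ← 29.168191 − (+3.487e-03/-3.373e-01) = 29.178527
iter 3: u=0.780694  f(a)=+1.927e-06  f'(a)=-3.370e-01  a ← 29.178527 − (+1.927e-06/-3.370e-01) = 29.178533
iter 4: u=0.780694  f(a)=+5.969e-13  f'(a)=-3.370e-01  a ← 29.178533 − (+5.969e-13/-3.370e-01) = 29.178533
converged: |Δa| < 1e-12 after 4 iterations
sag = a·(cosh(S/(2a)) − 1) = 29.178533·(cosh(0.780694) − 1) = 9.352805
T_max/T_min = cosh(S/(2a)) = 1.320537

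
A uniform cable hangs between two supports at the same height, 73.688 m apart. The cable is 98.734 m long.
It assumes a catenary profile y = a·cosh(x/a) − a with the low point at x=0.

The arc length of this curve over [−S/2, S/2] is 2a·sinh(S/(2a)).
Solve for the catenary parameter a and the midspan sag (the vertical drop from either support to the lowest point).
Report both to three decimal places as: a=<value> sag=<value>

seed: a₀ = √(S³/(24(L−S))) = √(73.688³/(24·25.046)) = 25.800038
iter 1: u=1.428060  f(a)=+2.681e+00  f'(a)=-2.367e+00  a ← 25.800038 − (+2.681e+00/-2.367e+00) = 26.932678
iter 2: u=1.368004  f(a)=+1.867e-01  f'(a)=-2.048e+00  a ← 26.932678 − (+1.867e-01/-2.048e+00) = 27.023822
iter 3: u=1.363390  f(a)=+1.055e-03  f'(a)=-2.025e+00  a ← 27.023822 − (+1.055e-03/-2.025e+00) = 27.024343
iter 4: u=1.363363  f(a)=+3.408e-08  f'(a)=-2.025e+00  a ← 27.024343 − (+3.408e-08/-2.025e+00) = 27.024343
iter 5: u=1.363363  f(a)=-2.842e-14  f'(a)=-2.025e+00  a ← 27.024343 − (-2.842e-14/-2.025e+00) = 27.024343
converged: |Δa| < 1e-12 after 5 iterations
sag = a·(cosh(S/(2a)) − 1) = 27.024343·(cosh(1.363363) − 1) = 29.255456
T_max/T_min = cosh(S/(2a)) = 2.082559

a=27.024 sag=29.255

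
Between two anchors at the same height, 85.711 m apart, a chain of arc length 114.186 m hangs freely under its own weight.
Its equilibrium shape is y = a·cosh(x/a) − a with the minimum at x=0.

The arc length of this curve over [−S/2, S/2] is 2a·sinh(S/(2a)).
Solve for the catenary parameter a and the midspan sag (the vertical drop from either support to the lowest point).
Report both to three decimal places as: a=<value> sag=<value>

a=31.764 sag=33.570

seed: a₀ = √(S³/(24(L−S))) = √(85.711³/(24·28.475)) = 30.354100
iter 1: u=1.411852  f(a)=+2.976e+00  f'(a)=-2.278e+00  a ← 30.354100 − (+2.976e+00/-2.278e+00) = 31.660836
iter 2: u=1.353581  f(a)=+2.030e-01  f'(a)=-1.977e+00  a ← 31.660836 − (+2.030e-01/-1.977e+00) = 31.763528
iter 3: u=1.349205  f(a)=+1.097e-03  f'(a)=-1.955e+00  a ← 31.763528 − (+1.097e-03/-1.955e+00) = 31.764089
iter 4: u=1.349181  f(a)=+3.242e-08  f'(a)=-1.955e+00  a ← 31.764089 − (+3.242e-08/-1.955e+00) = 31.764089
iter 5: u=1.349181  f(a)=+0.000e+00  f'(a)=-1.955e+00  a ← 31.764089 − (+0.000e+00/-1.955e+00) = 31.764089
converged: |Δa| < 1e-12 after 5 iterations
sag = a·(cosh(S/(2a)) − 1) = 31.764089·(cosh(1.349181) − 1) = 33.570190
T_max/T_min = cosh(S/(2a)) = 2.056860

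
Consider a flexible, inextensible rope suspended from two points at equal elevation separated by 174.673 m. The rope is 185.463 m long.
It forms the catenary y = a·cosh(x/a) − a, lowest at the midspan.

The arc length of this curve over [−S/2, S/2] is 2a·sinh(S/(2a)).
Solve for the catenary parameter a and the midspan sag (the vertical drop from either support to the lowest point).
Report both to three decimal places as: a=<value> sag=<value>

seed: a₀ = √(S³/(24(L−S))) = √(174.673³/(24·10.790)) = 143.457192
iter 1: u=0.608798  f(a)=+2.017e-01  f'(a)=-1.561e-01  a ← 143.457192 − (+2.017e-01/-1.561e-01) = 144.749697
iter 2: u=0.603362  f(a)=+2.759e-03  f'(a)=-1.518e-01  a ← 144.749697 − (+2.759e-03/-1.518e-01) = 144.767867
iter 3: u=0.603287  f(a)=+5.318e-07  f'(a)=-1.518e-01  a ← 144.767867 − (+5.318e-07/-1.518e-01) = 144.767871
iter 4: u=0.603286  f(a)=+5.684e-14  f'(a)=-1.518e-01  a ← 144.767871 − (+5.684e-14/-1.518e-01) = 144.767871
converged: |Δa| < 1e-12 after 4 iterations
sag = a·(cosh(S/(2a)) − 1) = 144.767871·(cosh(0.603286) − 1) = 27.153238
T_max/T_min = cosh(S/(2a)) = 1.187564

a=144.768 sag=27.153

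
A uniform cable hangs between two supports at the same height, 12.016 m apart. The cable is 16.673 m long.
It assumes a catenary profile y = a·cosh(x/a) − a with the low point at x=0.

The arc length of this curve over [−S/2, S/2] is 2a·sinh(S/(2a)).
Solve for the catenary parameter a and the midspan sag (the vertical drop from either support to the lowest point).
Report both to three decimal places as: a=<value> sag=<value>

a=4.151 sag=5.162

seed: a₀ = √(S³/(24(L−S))) = √(12.016³/(24·4.657)) = 3.939863
iter 1: u=1.524926  f(a)=+5.724e-01  f'(a)=-2.961e+00  a ← 3.939863 − (+5.724e-01/-2.961e+00) = 4.133160
iter 2: u=1.453609  f(a)=+4.482e-02  f'(a)=-2.514e+00  a ← 4.133160 − (+4.482e-02/-2.514e+00) = 4.150988
iter 3: u=1.447366  f(a)=+3.264e-04  f'(a)=-2.478e+00  a ← 4.150988 − (+3.264e-04/-2.478e+00) = 4.151119
iter 4: u=1.447320  f(a)=+1.759e-08  f'(a)=-2.477e+00  a ← 4.151119 − (+1.759e-08/-2.477e+00) = 4.151119
iter 5: u=1.447320  f(a)=+0.000e+00  f'(a)=-2.477e+00  a ← 4.151119 − (+0.000e+00/-2.477e+00) = 4.151119
converged: |Δa| < 1e-12 after 5 iterations
sag = a·(cosh(S/(2a)) − 1) = 4.151119·(cosh(1.447320) − 1) = 5.161723
T_max/T_min = cosh(S/(2a)) = 2.243453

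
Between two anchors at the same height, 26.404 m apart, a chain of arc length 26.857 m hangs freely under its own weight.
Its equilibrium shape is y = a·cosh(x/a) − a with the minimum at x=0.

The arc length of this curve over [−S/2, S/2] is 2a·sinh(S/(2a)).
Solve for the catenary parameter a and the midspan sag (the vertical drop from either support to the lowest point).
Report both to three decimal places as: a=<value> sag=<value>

a=41.254 sag=2.131

seed: a₀ = √(S³/(24(L−S))) = √(26.404³/(24·0.453)) = 41.148107
iter 1: u=0.320841  f(a)=+2.337e-03  f'(a)=-2.225e-02  a ← 41.148107 − (+2.337e-03/-2.225e-02) = 41.253175
iter 2: u=0.320024  f(a)=+8.982e-06  f'(a)=-2.207e-02  a ← 41.253175 − (+8.982e-06/-2.207e-02) = 41.253582
iter 3: u=0.320021  f(a)=+1.338e-10  f'(a)=-2.207e-02  a ← 41.253582 − (+1.338e-10/-2.207e-02) = 41.253582
iter 4: u=0.320021  f(a)=-3.553e-15  f'(a)=-2.207e-02  a ← 41.253582 − (-3.553e-15/-2.207e-02) = 41.253582
converged: |Δa| < 1e-12 after 4 iterations
sag = a·(cosh(S/(2a)) − 1) = 41.253582·(cosh(0.320021) − 1) = 2.130547
T_max/T_min = cosh(S/(2a)) = 1.051645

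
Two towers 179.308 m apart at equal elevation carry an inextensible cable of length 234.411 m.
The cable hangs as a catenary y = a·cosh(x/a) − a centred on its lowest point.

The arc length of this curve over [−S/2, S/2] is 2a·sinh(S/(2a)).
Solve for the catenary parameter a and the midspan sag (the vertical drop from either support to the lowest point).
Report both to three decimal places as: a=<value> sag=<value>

seed: a₀ = √(S³/(24(L−S))) = √(179.308³/(24·55.103)) = 66.024673
iter 1: u=1.357886  f(a)=+5.309e+00  f'(a)=-1.998e+00  a ← 66.024673 − (+5.309e+00/-1.998e+00) = 68.681917
iter 2: u=1.305351  f(a)=+3.373e-01  f'(a)=-1.751e+00  a ← 68.681917 − (+3.373e-01/-1.751e+00) = 68.874523
iter 3: u=1.301700  f(a)=+1.566e-03  f'(a)=-1.735e+00  a ← 68.874523 − (+1.566e-03/-1.735e+00) = 68.875426
iter 4: u=1.301683  f(a)=+3.411e-08  f'(a)=-1.735e+00  a ← 68.875426 − (+3.411e-08/-1.735e+00) = 68.875426
iter 5: u=1.301683  f(a)=+0.000e+00  f'(a)=-1.735e+00  a ← 68.875426 − (+0.000e+00/-1.735e+00) = 68.875426
converged: |Δa| < 1e-12 after 5 iterations
sag = a·(cosh(S/(2a)) − 1) = 68.875426·(cosh(1.301683) − 1) = 67.069245
T_max/T_min = cosh(S/(2a)) = 1.973776

a=68.875 sag=67.069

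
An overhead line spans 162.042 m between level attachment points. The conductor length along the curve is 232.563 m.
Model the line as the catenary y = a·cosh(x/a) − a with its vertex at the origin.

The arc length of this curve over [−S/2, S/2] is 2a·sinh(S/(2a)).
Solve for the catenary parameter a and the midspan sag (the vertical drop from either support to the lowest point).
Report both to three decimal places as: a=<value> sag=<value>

seed: a₀ = √(S³/(24(L−S))) = √(162.042³/(24·70.521)) = 50.139101
iter 1: u=1.615924  f(a)=+9.801e+00  f'(a)=-3.619e+00  a ← 50.139101 − (+9.801e+00/-3.619e+00) = 52.846947
iter 2: u=1.533125  f(a)=+8.500e-01  f'(a)=-3.017e+00  a ← 52.846947 − (+8.500e-01/-3.017e+00) = 53.128720
iter 3: u=1.524994  f(a)=+7.734e-03  f'(a)=-2.962e+00  a ← 53.128720 − (+7.734e-03/-2.962e+00) = 53.131331
iter 4: u=1.524919  f(a)=+6.532e-07  f'(a)=-2.961e+00  a ← 53.131331 − (+6.532e-07/-2.961e+00) = 53.131331
iter 5: u=1.524919  f(a)=-2.842e-14  f'(a)=-2.961e+00  a ← 53.131331 − (-2.842e-14/-2.961e+00) = 53.131331
converged: |Δa| < 1e-12 after 5 iterations
sag = a·(cosh(S/(2a)) − 1) = 53.131331·(cosh(1.524919) − 1) = 74.713597
T_max/T_min = cosh(S/(2a)) = 2.406206

a=53.131 sag=74.714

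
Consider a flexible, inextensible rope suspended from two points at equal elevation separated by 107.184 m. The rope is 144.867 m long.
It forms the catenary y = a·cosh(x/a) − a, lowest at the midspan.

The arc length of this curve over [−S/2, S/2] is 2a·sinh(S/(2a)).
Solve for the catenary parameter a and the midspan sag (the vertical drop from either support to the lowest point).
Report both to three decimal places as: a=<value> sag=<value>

seed: a₀ = √(S³/(24(L−S))) = √(107.184³/(24·37.683)) = 36.899169
iter 1: u=1.452390  f(a)=+4.180e+00  f'(a)=-2.507e+00  a ← 36.899169 − (+4.180e+00/-2.507e+00) = 38.566470
iter 2: u=1.389601  f(a)=+3.000e-01  f'(a)=-2.159e+00  a ← 38.566470 − (+3.000e-01/-2.159e+00) = 38.705430
iter 3: u=1.384612  f(a)=+1.810e-03  f'(a)=-2.133e+00  a ← 38.705430 − (+1.810e-03/-2.133e+00) = 38.706279
iter 4: u=1.384582  f(a)=+6.672e-08  f'(a)=-2.133e+00  a ← 38.706279 − (+6.672e-08/-2.133e+00) = 38.706279
iter 5: u=1.384582  f(a)=+2.842e-14  f'(a)=-2.133e+00  a ← 38.706279 − (+2.842e-14/-2.133e+00) = 38.706279
converged: |Δa| < 1e-12 after 5 iterations
sag = a·(cosh(S/(2a)) − 1) = 38.706279·(cosh(1.384582) − 1) = 43.420379
T_max/T_min = cosh(S/(2a)) = 2.121792

a=38.706 sag=43.420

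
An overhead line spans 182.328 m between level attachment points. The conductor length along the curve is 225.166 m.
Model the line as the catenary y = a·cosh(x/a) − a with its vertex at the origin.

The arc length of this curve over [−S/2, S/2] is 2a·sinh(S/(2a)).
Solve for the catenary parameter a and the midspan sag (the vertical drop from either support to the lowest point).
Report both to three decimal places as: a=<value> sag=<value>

a=79.354 sag=58.385

seed: a₀ = √(S³/(24(L−S))) = √(182.328³/(24·42.838)) = 76.782074
iter 1: u=1.187308  f(a)=+3.123e+00  f'(a)=-1.281e+00  a ← 76.782074 − (+3.123e+00/-1.281e+00) = 79.219354
iter 2: u=1.150779  f(a)=+1.549e-01  f'(a)=-1.157e+00  a ← 79.219354 − (+1.549e-01/-1.157e+00) = 79.353191
iter 3: u=1.148838  f(a)=+4.248e-04  f'(a)=-1.151e+00  a ← 79.353191 − (+4.248e-04/-1.151e+00) = 79.353561
iter 4: u=1.148833  f(a)=+3.216e-09  f'(a)=-1.151e+00  a ← 79.353561 − (+3.216e-09/-1.151e+00) = 79.353561
iter 5: u=1.148833  f(a)=+2.842e-14  f'(a)=-1.151e+00  a ← 79.353561 − (+2.842e-14/-1.151e+00) = 79.353561
converged: |Δa| < 1e-12 after 5 iterations
sag = a·(cosh(S/(2a)) − 1) = 79.353561·(cosh(1.148833) − 1) = 58.385030
T_max/T_min = cosh(S/(2a)) = 1.735758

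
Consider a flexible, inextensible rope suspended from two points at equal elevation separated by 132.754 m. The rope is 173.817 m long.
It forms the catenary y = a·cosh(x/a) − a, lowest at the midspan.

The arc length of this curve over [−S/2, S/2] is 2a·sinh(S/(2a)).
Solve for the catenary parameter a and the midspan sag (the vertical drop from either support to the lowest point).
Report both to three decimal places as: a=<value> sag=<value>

seed: a₀ = √(S³/(24(L−S))) = √(132.754³/(24·41.063)) = 48.723723
iter 1: u=1.362314  f(a)=+3.983e+00  f'(a)=-2.020e+00  a ← 48.723723 − (+3.983e+00/-2.020e+00) = 50.695788
iter 2: u=1.309320  f(a)=+2.546e-01  f'(a)=-1.769e+00  a ← 50.695788 − (+2.546e-01/-1.769e+00) = 50.839697
iter 3: u=1.305614  f(a)=+1.197e-03  f'(a)=-1.753e+00  a ← 50.839697 − (+1.197e-03/-1.753e+00) = 50.840380
iter 4: u=1.305596  f(a)=+2.675e-08  f'(a)=-1.752e+00  a ← 50.840380 − (+2.675e-08/-1.752e+00) = 50.840380
iter 5: u=1.305596  f(a)=+0.000e+00  f'(a)=-1.752e+00  a ← 50.840380 − (+0.000e+00/-1.752e+00) = 50.840380
converged: |Δa| < 1e-12 after 5 iterations
sag = a·(cosh(S/(2a)) − 1) = 50.840380·(cosh(1.305596) − 1) = 49.846419
T_max/T_min = cosh(S/(2a)) = 1.980449

a=50.840 sag=49.846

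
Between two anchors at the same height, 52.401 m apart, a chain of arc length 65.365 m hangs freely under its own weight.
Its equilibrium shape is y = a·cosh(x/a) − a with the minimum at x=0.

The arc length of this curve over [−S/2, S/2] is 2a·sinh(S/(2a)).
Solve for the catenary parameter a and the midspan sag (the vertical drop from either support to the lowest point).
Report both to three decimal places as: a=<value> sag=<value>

seed: a₀ = √(S³/(24(L−S))) = √(52.401³/(24·12.964)) = 21.504742
iter 1: u=1.218359  f(a)=+9.969e-01  f'(a)=-1.394e+00  a ← 21.504742 − (+9.969e-01/-1.394e+00) = 22.219669
iter 2: u=1.179158  f(a)=+5.187e-02  f'(a)=-1.253e+00  a ← 22.219669 − (+5.187e-02/-1.253e+00) = 22.261077
iter 3: u=1.176965  f(a)=+1.575e-04  f'(a)=-1.245e+00  a ← 22.261077 − (+1.575e-04/-1.245e+00) = 22.261203
iter 4: u=1.176958  f(a)=+1.462e-09  f'(a)=-1.245e+00  a ← 22.261203 − (+1.462e-09/-1.245e+00) = 22.261203
iter 5: u=1.176958  f(a)=-1.421e-14  f'(a)=-1.245e+00  a ← 22.261203 − (-1.421e-14/-1.245e+00) = 22.261203
converged: |Δa| < 1e-12 after 5 iterations
sag = a·(cosh(S/(2a)) − 1) = 22.261203·(cosh(1.176958) − 1) = 17.282532
T_max/T_min = cosh(S/(2a)) = 1.776352

a=22.261 sag=17.283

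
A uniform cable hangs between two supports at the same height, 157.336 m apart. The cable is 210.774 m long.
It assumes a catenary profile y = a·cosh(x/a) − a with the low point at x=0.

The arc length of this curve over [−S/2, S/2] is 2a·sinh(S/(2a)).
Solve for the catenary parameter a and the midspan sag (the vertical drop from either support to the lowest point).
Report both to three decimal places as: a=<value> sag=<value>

seed: a₀ = √(S³/(24(L−S))) = √(157.336³/(24·53.438)) = 55.107593
iter 1: u=1.427535  f(a)=+5.717e+00  f'(a)=-2.365e+00  a ← 55.107593 − (+5.717e+00/-2.365e+00) = 57.525331
iter 2: u=1.367537  f(a)=+3.977e-01  f'(a)=-2.046e+00  a ← 57.525331 − (+3.977e-01/-2.046e+00) = 57.719740
iter 3: u=1.362931  f(a)=+2.244e-03  f'(a)=-2.023e+00  a ← 57.719740 − (+2.244e-03/-2.023e+00) = 57.720849
iter 4: u=1.362904  f(a)=+7.229e-08  f'(a)=-2.023e+00  a ← 57.720849 − (+7.229e-08/-2.023e+00) = 57.720850
iter 5: u=1.362904  f(a)=+0.000e+00  f'(a)=-2.023e+00  a ← 57.720850 − (+0.000e+00/-2.023e+00) = 57.720850
converged: |Δa| < 1e-12 after 5 iterations
sag = a·(cosh(S/(2a)) − 1) = 57.720850·(cosh(1.362904) − 1) = 62.437863
T_max/T_min = cosh(S/(2a)) = 2.081721

a=57.721 sag=62.438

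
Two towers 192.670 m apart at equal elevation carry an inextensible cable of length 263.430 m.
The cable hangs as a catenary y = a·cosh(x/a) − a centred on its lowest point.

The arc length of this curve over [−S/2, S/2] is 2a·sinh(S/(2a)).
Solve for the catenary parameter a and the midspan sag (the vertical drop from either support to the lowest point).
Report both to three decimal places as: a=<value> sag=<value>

seed: a₀ = √(S³/(24(L−S))) = √(192.670³/(24·70.760)) = 64.896551
iter 1: u=1.484439  f(a)=+8.218e+00  f'(a)=-2.701e+00  a ← 64.896551 − (+8.218e+00/-2.701e+00) = 67.939543
iter 2: u=1.417952  f(a)=+6.134e-01  f'(a)=-2.311e+00  a ← 67.939543 − (+6.134e-01/-2.311e+00) = 68.204929
iter 3: u=1.412435  f(a)=+4.026e-03  f'(a)=-2.281e+00  a ← 68.204929 − (+4.026e-03/-2.281e+00) = 68.206694
iter 4: u=1.412398  f(a)=+1.760e-07  f'(a)=-2.281e+00  a ← 68.206694 − (+1.760e-07/-2.281e+00) = 68.206694
iter 5: u=1.412398  f(a)=+0.000e+00  f'(a)=-2.281e+00  a ← 68.206694 − (+0.000e+00/-2.281e+00) = 68.206694
converged: |Δa| < 1e-12 after 5 iterations
sag = a·(cosh(S/(2a)) − 1) = 68.206694·(cosh(1.412398) − 1) = 80.120628
T_max/T_min = cosh(S/(2a)) = 2.174674

a=68.207 sag=80.121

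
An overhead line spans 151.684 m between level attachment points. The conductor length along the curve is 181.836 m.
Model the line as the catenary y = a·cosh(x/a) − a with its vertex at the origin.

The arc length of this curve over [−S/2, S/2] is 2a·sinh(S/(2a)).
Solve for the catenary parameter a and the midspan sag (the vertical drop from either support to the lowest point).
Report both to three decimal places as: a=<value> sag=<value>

a=71.428 sag=44.192

seed: a₀ = √(S³/(24(L−S))) = √(151.684³/(24·30.152)) = 69.445799
iter 1: u=1.092104  f(a)=+1.850e+00  f'(a)=-9.764e-01  a ← 69.445799 − (+1.850e+00/-9.764e-01) = 71.340453
iter 2: u=1.063099  f(a)=+7.841e-02  f'(a)=-8.953e-01  a ← 71.340453 − (+7.841e-02/-8.953e-01) = 71.428040
iter 3: u=1.061796  f(a)=+1.547e-04  f'(a)=-8.917e-01  a ← 71.428040 − (+1.547e-04/-8.917e-01) = 71.428214
iter 4: u=1.061793  f(a)=+6.045e-10  f'(a)=-8.917e-01  a ← 71.428214 − (+6.045e-10/-8.917e-01) = 71.428214
iter 5: u=1.061793  f(a)=+0.000e+00  f'(a)=-8.917e-01  a ← 71.428214 − (+0.000e+00/-8.917e-01) = 71.428214
converged: |Δa| < 1e-12 after 5 iterations
sag = a·(cosh(S/(2a)) − 1) = 71.428214·(cosh(1.061793) − 1) = 44.192167
T_max/T_min = cosh(S/(2a)) = 1.618693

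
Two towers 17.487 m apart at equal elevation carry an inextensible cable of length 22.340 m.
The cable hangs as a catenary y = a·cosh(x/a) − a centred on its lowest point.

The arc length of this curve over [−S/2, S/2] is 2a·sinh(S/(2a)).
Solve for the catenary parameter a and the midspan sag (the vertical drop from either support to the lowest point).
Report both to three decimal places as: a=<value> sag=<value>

seed: a₀ = √(S³/(24(L−S))) = √(17.487³/(24·4.853)) = 6.775825
iter 1: u=1.290396  f(a)=+4.204e-01  f'(a)=-1.686e+00  a ← 6.775825 − (+4.204e-01/-1.686e+00) = 7.025254
iter 2: u=1.244581  f(a)=+2.433e-02  f'(a)=-1.496e+00  a ← 7.025254 − (+2.433e-02/-1.496e+00) = 7.041522
iter 3: u=1.241706  f(a)=+9.256e-05  f'(a)=-1.484e+00  a ← 7.041522 − (+9.256e-05/-1.484e+00) = 7.041585
iter 4: u=1.241695  f(a)=+1.351e-09  f'(a)=-1.484e+00  a ← 7.041585 − (+1.351e-09/-1.484e+00) = 7.041585
iter 5: u=1.241695  f(a)=+0.000e+00  f'(a)=-1.484e+00  a ← 7.041585 − (+0.000e+00/-1.484e+00) = 7.041585
converged: |Δa| < 1e-12 after 5 iterations
sag = a·(cosh(S/(2a)) − 1) = 7.041585·(cosh(1.241695) − 1) = 6.162688
T_max/T_min = cosh(S/(2a)) = 1.875185

a=7.042 sag=6.163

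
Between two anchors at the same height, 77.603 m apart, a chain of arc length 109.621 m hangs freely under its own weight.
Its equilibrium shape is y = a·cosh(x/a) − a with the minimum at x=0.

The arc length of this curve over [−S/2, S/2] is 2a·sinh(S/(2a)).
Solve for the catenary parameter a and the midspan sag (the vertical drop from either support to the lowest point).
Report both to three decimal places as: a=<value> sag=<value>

a=26.062 sag=34.629

seed: a₀ = √(S³/(24(L−S))) = √(77.603³/(24·32.018)) = 24.661248
iter 1: u=1.573379  f(a)=+4.205e+00  f'(a)=-3.299e+00  a ← 24.661248 − (+4.205e+00/-3.299e+00) = 25.935861
iter 2: u=1.496056  f(a)=+3.480e-01  f'(a)=-2.774e+00  a ← 25.935861 − (+3.480e-01/-2.774e+00) = 26.061327
iter 3: u=1.488854  f(a)=+2.858e-03  f'(a)=-2.728e+00  a ← 26.061327 − (+2.858e-03/-2.728e+00) = 26.062374
iter 4: u=1.488794  f(a)=+1.964e-07  f'(a)=-2.728e+00  a ← 26.062374 − (+1.964e-07/-2.728e+00) = 26.062374
iter 5: u=1.488794  f(a)=+0.000e+00  f'(a)=-2.728e+00  a ← 26.062374 − (+0.000e+00/-2.728e+00) = 26.062374
converged: |Δa| < 1e-12 after 5 iterations
sag = a·(cosh(S/(2a)) − 1) = 26.062374·(cosh(1.488794) − 1) = 34.628962
T_max/T_min = cosh(S/(2a)) = 2.328696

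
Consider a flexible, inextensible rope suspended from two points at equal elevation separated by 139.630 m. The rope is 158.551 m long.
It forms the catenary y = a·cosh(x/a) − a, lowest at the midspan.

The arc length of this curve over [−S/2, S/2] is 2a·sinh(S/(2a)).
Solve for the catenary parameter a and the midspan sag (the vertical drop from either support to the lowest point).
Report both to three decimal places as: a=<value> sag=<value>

seed: a₀ = √(S³/(24(L−S))) = √(139.630³/(24·18.921)) = 77.426645
iter 1: u=0.901692  f(a)=+7.842e-01  f'(a)=-5.297e-01  a ← 77.426645 − (+7.842e-01/-5.297e-01) = 78.907314
iter 2: u=0.884772  f(a)=+2.306e-02  f'(a)=-4.989e-01  a ← 78.907314 − (+2.306e-02/-4.989e-01) = 78.953538
iter 3: u=0.884254  f(a)=+2.128e-05  f'(a)=-4.980e-01  a ← 78.953538 − (+2.128e-05/-4.980e-01) = 78.953580
iter 4: u=0.884254  f(a)=+1.816e-11  f'(a)=-4.980e-01  a ← 78.953580 − (+1.816e-11/-4.980e-01) = 78.953580
converged: |Δa| < 1e-12 after 4 iterations
sag = a·(cosh(S/(2a)) − 1) = 78.953580·(cosh(0.884254) − 1) = 32.931507
T_max/T_min = cosh(S/(2a)) = 1.417100

a=78.954 sag=32.932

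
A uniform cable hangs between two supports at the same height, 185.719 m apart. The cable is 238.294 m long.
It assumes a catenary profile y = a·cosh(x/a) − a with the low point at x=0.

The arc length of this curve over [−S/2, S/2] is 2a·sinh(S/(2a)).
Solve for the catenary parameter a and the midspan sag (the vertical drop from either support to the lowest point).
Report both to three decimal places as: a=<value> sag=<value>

seed: a₀ = √(S³/(24(L−S))) = √(185.719³/(24·52.575)) = 71.250718
iter 1: u=1.303278  f(a)=+4.650e+00  f'(a)=-1.742e+00  a ← 71.250718 − (+4.650e+00/-1.742e+00) = 73.919812
iter 2: u=1.256219  f(a)=+2.741e-01  f'(a)=-1.542e+00  a ← 73.919812 − (+2.741e-01/-1.542e+00) = 74.097506
iter 3: u=1.253207  f(a)=+1.084e-03  f'(a)=-1.530e+00  a ← 74.097506 − (+1.084e-03/-1.530e+00) = 74.098215
iter 4: u=1.253195  f(a)=+1.710e-08  f'(a)=-1.530e+00  a ← 74.098215 − (+1.710e-08/-1.530e+00) = 74.098215
iter 5: u=1.253195  f(a)=-5.684e-14  f'(a)=-1.530e+00  a ← 74.098215 − (-5.684e-14/-1.530e+00) = 74.098215
converged: |Δa| < 1e-12 after 5 iterations
sag = a·(cosh(S/(2a)) − 1) = 74.098215·(cosh(1.253195) − 1) = 66.210563
T_max/T_min = cosh(S/(2a)) = 1.893551

a=74.098 sag=66.211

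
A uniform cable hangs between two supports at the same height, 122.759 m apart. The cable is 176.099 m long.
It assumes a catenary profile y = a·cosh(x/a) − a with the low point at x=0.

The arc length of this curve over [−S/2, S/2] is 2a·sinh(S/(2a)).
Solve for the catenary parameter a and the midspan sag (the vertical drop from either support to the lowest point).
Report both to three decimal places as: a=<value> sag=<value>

seed: a₀ = √(S³/(24(L−S))) = √(122.759³/(24·53.340)) = 38.014378
iter 1: u=1.614639  f(a)=+7.401e+00  f'(a)=-3.609e+00  a ← 38.014378 − (+7.401e+00/-3.609e+00) = 40.064733
iter 2: u=1.532008  f(a)=+6.409e-01  f'(a)=-3.009e+00  a ← 40.064733 − (+6.409e-01/-3.009e+00) = 40.277735
iter 3: u=1.523906  f(a)=+5.814e-03  f'(a)=-2.955e+00  a ← 40.277735 − (+5.814e-03/-2.955e+00) = 40.279703
iter 4: u=1.523832  f(a)=+4.880e-07  f'(a)=-2.954e+00  a ← 40.279703 − (+4.880e-07/-2.954e+00) = 40.279703
iter 5: u=1.523832  f(a)=-5.684e-14  f'(a)=-2.954e+00  a ← 40.279703 − (-5.684e-14/-2.954e+00) = 40.279703
converged: |Δa| < 1e-12 after 5 iterations
sag = a·(cosh(S/(2a)) − 1) = 40.279703·(cosh(1.523832) − 1) = 56.545753
T_max/T_min = cosh(S/(2a)) = 2.403827

a=40.280 sag=56.546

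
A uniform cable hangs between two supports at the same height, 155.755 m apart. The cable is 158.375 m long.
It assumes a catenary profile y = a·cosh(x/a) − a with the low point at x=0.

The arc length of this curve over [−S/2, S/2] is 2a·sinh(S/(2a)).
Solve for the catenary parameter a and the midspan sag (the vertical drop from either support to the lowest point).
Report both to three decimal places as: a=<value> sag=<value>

a=245.752 sag=12.443

seed: a₀ = √(S³/(24(L−S))) = √(155.755³/(24·2.620)) = 245.135793
iter 1: u=0.317691  f(a)=+1.325e-02  f'(a)=-2.159e-02  a ← 245.135793 − (+1.325e-02/-2.159e-02) = 245.749590
iter 2: u=0.316898  f(a)=+4.994e-05  f'(a)=-2.143e-02  a ← 245.749590 − (+4.994e-05/-2.143e-02) = 245.751920
iter 3: u=0.316895  f(a)=+7.152e-10  f'(a)=-2.143e-02  a ← 245.751920 − (+7.152e-10/-2.143e-02) = 245.751920
iter 4: u=0.316895  f(a)=-5.684e-14  f'(a)=-2.143e-02  a ← 245.751920 − (-5.684e-14/-2.143e-02) = 245.751920
converged: |Δa| < 1e-12 after 4 iterations
sag = a·(cosh(S/(2a)) − 1) = 245.751920·(cosh(0.316895) − 1) = 12.443096
T_max/T_min = cosh(S/(2a)) = 1.050633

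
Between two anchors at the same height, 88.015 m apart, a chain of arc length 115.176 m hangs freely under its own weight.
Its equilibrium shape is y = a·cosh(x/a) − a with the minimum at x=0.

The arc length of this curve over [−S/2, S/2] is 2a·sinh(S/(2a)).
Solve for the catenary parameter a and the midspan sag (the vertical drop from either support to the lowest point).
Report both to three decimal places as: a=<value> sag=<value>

seed: a₀ = √(S³/(24(L−S))) = √(88.015³/(24·27.161)) = 32.341231
iter 1: u=1.360724  f(a)=+2.628e+00  f'(a)=-2.012e+00  a ← 32.341231 − (+2.628e+00/-2.012e+00) = 33.647573
iter 2: u=1.307895  f(a)=+1.676e-01  f'(a)=-1.763e+00  a ← 33.647573 − (+1.676e-01/-1.763e+00) = 33.742671
iter 3: u=1.304209  f(a)=+7.847e-04  f'(a)=-1.746e+00  a ← 33.742671 − (+7.847e-04/-1.746e+00) = 33.743121
iter 4: u=1.304192  f(a)=+1.737e-08  f'(a)=-1.746e+00  a ← 33.743121 − (+1.737e-08/-1.746e+00) = 33.743121
iter 5: u=1.304192  f(a)=-1.421e-14  f'(a)=-1.746e+00  a ← 33.743121 − (-1.421e-14/-1.746e+00) = 33.743121
converged: |Δa| < 1e-12 after 5 iterations
sag = a·(cosh(S/(2a)) − 1) = 33.743121·(cosh(1.304192) − 1) = 33.002485
T_max/T_min = cosh(S/(2a)) = 1.978051

a=33.743 sag=33.002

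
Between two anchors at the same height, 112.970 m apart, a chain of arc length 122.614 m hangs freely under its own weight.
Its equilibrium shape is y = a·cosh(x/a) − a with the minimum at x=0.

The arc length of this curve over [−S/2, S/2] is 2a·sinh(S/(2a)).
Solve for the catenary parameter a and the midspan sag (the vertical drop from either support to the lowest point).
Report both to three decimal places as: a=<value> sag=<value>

a=79.916 sag=20.807

seed: a₀ = √(S³/(24(L−S))) = √(112.970³/(24·9.644)) = 78.924251
iter 1: u=0.715686  f(a)=+2.500e-01  f'(a)=-2.571e-01  a ← 78.924251 − (+2.500e-01/-2.571e-01) = 79.896580
iter 2: u=0.706976  f(a)=+4.695e-03  f'(a)=-2.476e-01  a ← 79.896580 − (+4.695e-03/-2.476e-01) = 79.915547
iter 3: u=0.706809  f(a)=+1.726e-06  f'(a)=-2.474e-01  a ← 79.915547 − (+1.726e-06/-2.474e-01) = 79.915554
iter 4: u=0.706809  f(a)=+2.416e-13  f'(a)=-2.474e-01  a ← 79.915554 − (+2.416e-13/-2.474e-01) = 79.915554
converged: |Δa| < 1e-12 after 4 iterations
sag = a·(cosh(S/(2a)) − 1) = 79.915554·(cosh(0.706809) − 1) = 20.807055
T_max/T_min = cosh(S/(2a)) = 1.260363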